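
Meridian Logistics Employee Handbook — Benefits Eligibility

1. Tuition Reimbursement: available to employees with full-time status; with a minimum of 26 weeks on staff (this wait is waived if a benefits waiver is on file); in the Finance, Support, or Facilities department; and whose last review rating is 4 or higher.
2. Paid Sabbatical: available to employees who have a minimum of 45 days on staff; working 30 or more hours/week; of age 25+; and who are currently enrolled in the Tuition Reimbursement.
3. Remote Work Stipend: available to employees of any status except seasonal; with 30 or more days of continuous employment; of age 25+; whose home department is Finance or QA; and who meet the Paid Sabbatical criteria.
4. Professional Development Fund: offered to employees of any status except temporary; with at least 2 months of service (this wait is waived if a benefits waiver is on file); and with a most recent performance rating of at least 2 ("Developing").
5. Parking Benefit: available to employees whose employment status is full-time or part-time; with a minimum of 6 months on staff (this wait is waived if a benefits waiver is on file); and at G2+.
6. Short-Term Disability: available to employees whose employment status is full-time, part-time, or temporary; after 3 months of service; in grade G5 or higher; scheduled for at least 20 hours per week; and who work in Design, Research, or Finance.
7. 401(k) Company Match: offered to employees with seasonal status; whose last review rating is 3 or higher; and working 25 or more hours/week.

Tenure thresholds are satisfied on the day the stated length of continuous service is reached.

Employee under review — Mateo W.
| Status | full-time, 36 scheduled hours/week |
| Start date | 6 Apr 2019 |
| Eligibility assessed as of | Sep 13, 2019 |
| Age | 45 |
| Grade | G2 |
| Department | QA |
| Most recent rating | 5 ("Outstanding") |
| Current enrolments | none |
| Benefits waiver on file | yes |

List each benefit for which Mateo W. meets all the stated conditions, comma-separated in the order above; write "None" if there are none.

Service from 6 Apr 2019 to Sep 13, 2019: 160 days.
Tuition Reimbursement — status full-time ✓; benefits waiver on file ✓; dept QA ✗ → not eligible.
Paid Sabbatical — service 160 days ≥ 45 days ✓; 36 hrs/wk ≥ 30 ✓; age 45 ≥ 25 ✓; not enrolled in Tuition Reimbursement ✗ → not eligible.
Remote Work Stipend — status full-time ✓ (not excluded); service 160 days ≥ 30 days ✓; age 45 ≥ 25 ✓; dept QA ✓; not eligible for Paid Sabbatical ✗ → not eligible.
Professional Development Fund — status full-time ✓ (not excluded); benefits waiver on file ✓; rating 5 ≥ 2 ✓ → eligible.
Parking Benefit — status full-time ✓; benefits waiver on file ✓; grade G2 ≥ G2 ✓ → eligible.
Short-Term Disability — status full-time ✓; service 160 days ≥ 3 months (≈90 days) ✓; grade G2 < G5 ✗ → not eligible.
401(k) Company Match — status full-time ✗ (requires seasonal) → not eligible.

Professional Development Fund, Parking Benefit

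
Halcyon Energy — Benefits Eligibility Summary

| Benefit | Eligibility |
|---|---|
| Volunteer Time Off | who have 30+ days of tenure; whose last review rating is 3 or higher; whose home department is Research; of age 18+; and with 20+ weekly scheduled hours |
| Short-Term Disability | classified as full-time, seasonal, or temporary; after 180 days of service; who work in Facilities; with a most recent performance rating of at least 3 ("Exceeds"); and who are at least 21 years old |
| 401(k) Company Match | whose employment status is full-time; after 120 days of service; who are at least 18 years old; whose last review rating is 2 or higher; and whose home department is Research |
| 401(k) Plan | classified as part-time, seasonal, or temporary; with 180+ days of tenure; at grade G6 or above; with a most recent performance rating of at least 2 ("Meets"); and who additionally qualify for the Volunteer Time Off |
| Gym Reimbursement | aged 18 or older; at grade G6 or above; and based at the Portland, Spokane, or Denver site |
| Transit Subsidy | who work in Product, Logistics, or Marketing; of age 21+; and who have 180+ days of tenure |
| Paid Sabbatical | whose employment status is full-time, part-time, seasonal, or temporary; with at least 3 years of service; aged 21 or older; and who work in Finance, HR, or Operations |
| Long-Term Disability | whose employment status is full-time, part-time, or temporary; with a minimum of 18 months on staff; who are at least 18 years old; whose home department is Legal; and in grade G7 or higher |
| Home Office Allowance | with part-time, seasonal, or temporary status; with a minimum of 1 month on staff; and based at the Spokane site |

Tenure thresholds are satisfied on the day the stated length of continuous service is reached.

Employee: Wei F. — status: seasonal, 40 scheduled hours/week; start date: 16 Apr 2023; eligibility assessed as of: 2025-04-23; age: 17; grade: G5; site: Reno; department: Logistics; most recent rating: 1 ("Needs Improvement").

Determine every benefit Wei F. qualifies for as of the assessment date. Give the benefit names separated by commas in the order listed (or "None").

None

Service from 16 Apr 2023 to 2025-04-23: 738 days.
Volunteer Time Off — service 738 days ≥ 30 days ✓; rating 1 < 3 ✗ → not eligible.
Short-Term Disability — status seasonal ✓; service 738 days ≥ 180 days ✓; dept Logistics ✗ → not eligible.
401(k) Company Match — status seasonal ✗ (requires full-time) → not eligible.
401(k) Plan — status seasonal ✓; service 738 days ≥ 180 days ✓; grade G5 < G6 ✗ → not eligible.
Gym Reimbursement — age 17 < 18 ✗ → not eligible.
Transit Subsidy — dept Logistics ✓; age 17 < 21 ✗ → not eligible.
Paid Sabbatical — status seasonal ✓; service 738 days < 3 years (≈1095 days) ✗ → not eligible.
Long-Term Disability — status seasonal ✗ (requires full-time, part-time, or temporary) → not eligible.
Home Office Allowance — status seasonal ✓; service 738 days ≥ 1 month (≈30 days) ✓; site Reno ✗ (not Spokane) → not eligible.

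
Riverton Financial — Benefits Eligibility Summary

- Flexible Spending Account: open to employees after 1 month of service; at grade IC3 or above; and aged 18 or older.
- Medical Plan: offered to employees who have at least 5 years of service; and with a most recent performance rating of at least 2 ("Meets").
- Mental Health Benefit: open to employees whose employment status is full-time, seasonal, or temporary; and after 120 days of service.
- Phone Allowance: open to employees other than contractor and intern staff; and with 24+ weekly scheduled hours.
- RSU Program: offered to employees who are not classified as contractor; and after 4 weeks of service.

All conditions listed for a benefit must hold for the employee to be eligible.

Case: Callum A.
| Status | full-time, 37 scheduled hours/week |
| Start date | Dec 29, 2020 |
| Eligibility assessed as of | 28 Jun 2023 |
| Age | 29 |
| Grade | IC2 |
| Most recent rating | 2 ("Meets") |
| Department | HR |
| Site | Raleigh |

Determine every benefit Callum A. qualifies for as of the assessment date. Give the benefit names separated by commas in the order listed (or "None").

Service from Dec 29, 2020 to 28 Jun 2023: 911 days.
Flexible Spending Account — service 911 days ≥ 1 month (≈30 days) ✓; grade IC2 < IC3 ✗ → not eligible.
Medical Plan — service 911 days < 5 years (≈1825 days) ✗ → not eligible.
Mental Health Benefit — status full-time ✓; service 911 days ≥ 120 days ✓ → eligible.
Phone Allowance — status full-time ✓ (not excluded); 37 hrs/wk ≥ 24 ✓ → eligible.
RSU Program — status full-time ✓ (not excluded); service 911 days ≥ 4 weeks (≈28 days) ✓ → eligible.

Mental Health Benefit, Phone Allowance, RSU Program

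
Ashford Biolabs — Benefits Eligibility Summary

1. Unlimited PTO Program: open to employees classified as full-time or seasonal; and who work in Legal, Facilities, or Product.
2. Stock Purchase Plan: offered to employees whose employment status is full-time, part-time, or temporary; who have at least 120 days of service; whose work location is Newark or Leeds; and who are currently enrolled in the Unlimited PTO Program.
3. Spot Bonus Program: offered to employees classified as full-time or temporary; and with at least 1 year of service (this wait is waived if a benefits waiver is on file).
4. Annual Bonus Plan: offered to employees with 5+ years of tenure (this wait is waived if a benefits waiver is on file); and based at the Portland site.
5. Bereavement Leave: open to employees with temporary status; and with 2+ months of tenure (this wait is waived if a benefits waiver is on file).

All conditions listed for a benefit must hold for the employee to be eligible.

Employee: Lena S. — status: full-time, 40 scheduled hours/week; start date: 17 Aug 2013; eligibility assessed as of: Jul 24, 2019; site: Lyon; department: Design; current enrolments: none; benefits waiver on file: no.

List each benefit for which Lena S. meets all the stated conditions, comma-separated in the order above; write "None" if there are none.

Service from 17 Aug 2013 to Jul 24, 2019: 2167 days.
Unlimited PTO Program — status full-time ✓; dept Design ✗ → not eligible.
Stock Purchase Plan — status full-time ✓; service 2167 days ≥ 120 days ✓; site Lyon ✗ (not Newark or Leeds) → not eligible.
Spot Bonus Program — status full-time ✓; no waiver, service 2167 days ≥ 1 year (≈365 days) ✓ → eligible.
Annual Bonus Plan — no waiver, service 2167 days ≥ 5 years (≈1825 days) ✓; site Lyon ✗ (not Portland) → not eligible.
Bereavement Leave — status full-time ✗ (requires temporary) → not eligible.

Spot Bonus Program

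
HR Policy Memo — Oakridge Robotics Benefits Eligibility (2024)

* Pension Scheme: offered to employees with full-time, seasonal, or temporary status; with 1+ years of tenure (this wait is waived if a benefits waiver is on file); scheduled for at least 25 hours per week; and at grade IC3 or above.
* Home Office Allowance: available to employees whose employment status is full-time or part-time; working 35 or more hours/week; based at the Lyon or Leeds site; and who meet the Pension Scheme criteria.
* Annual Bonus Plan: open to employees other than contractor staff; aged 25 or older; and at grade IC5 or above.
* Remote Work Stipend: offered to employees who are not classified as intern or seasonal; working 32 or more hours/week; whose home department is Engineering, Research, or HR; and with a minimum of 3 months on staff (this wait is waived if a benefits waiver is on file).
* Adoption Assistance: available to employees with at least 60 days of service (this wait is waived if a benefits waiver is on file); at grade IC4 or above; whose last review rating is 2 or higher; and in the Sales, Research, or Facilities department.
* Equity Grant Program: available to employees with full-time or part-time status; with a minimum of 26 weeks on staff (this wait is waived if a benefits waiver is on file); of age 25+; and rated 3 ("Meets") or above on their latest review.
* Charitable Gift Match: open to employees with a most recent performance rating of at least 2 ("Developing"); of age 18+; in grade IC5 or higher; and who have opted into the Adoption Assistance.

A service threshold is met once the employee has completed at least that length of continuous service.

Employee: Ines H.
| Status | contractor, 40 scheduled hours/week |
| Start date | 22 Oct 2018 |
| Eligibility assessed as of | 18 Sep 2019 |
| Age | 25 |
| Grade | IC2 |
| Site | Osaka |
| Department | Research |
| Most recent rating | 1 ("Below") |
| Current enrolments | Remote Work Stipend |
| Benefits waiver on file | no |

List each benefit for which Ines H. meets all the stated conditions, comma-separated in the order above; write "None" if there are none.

Service from 22 Oct 2018 to 18 Sep 2019: 331 days.
Pension Scheme — status contractor ✗ (requires full-time, seasonal, or temporary) → not eligible.
Home Office Allowance — status contractor ✗ (requires full-time or part-time) → not eligible.
Annual Bonus Plan — status contractor ✗ (excluded) → not eligible.
Remote Work Stipend — status contractor ✓ (not excluded); 40 hrs/wk ≥ 32 ✓; dept Research ✓; no waiver, service 331 days ≥ 3 months (≈90 days) ✓ → eligible.
Adoption Assistance — no waiver, service 331 days ≥ 60 days ✓; grade IC2 < IC4 ✗ → not eligible.
Equity Grant Program — status contractor ✗ (requires full-time or part-time) → not eligible.
Charitable Gift Match — rating 1 < 2 ✗ → not eligible.

Remote Work Stipend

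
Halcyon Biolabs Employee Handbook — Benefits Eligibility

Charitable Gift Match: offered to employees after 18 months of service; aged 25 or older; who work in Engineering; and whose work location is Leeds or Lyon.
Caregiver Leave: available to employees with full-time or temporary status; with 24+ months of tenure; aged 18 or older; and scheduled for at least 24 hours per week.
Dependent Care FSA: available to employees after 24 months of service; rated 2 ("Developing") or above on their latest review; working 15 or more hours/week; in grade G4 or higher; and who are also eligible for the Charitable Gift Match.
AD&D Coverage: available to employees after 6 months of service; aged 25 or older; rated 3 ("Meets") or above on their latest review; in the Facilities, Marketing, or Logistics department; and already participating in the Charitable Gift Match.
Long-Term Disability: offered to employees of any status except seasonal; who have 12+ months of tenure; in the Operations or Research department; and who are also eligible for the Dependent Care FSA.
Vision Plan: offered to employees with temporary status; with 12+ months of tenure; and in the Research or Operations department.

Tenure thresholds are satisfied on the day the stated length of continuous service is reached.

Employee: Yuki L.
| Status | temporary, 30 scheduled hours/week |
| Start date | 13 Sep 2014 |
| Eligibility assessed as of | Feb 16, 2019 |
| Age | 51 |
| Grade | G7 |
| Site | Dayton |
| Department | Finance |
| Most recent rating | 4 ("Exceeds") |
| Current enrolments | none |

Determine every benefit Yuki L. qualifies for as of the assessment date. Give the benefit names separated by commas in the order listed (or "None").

Service from 13 Sep 2014 to Feb 16, 2019: 1617 days.
Charitable Gift Match — service 1617 days ≥ 18 months (≈540 days) ✓; age 51 ≥ 25 ✓; dept Finance ✗ → not eligible.
Caregiver Leave — status temporary ✓; service 1617 days ≥ 24 months (≈720 days) ✓; age 51 ≥ 18 ✓; 30 hrs/wk ≥ 24 ✓ → eligible.
Dependent Care FSA — service 1617 days ≥ 24 months (≈720 days) ✓; rating 4 ≥ 2 ✓; 30 hrs/wk ≥ 15 ✓; grade G7 ≥ G4 ✓; not eligible for Charitable Gift Match ✗ → not eligible.
AD&D Coverage — service 1617 days ≥ 6 months (≈180 days) ✓; age 51 ≥ 25 ✓; rating 4 ≥ 3 ✓; dept Finance ✗ → not eligible.
Long-Term Disability — status temporary ✓ (not excluded); service 1617 days ≥ 12 months (≈360 days) ✓; dept Finance ✗ → not eligible.
Vision Plan — status temporary ✓; service 1617 days ≥ 12 months (≈360 days) ✓; dept Finance ✗ → not eligible.

Caregiver Leave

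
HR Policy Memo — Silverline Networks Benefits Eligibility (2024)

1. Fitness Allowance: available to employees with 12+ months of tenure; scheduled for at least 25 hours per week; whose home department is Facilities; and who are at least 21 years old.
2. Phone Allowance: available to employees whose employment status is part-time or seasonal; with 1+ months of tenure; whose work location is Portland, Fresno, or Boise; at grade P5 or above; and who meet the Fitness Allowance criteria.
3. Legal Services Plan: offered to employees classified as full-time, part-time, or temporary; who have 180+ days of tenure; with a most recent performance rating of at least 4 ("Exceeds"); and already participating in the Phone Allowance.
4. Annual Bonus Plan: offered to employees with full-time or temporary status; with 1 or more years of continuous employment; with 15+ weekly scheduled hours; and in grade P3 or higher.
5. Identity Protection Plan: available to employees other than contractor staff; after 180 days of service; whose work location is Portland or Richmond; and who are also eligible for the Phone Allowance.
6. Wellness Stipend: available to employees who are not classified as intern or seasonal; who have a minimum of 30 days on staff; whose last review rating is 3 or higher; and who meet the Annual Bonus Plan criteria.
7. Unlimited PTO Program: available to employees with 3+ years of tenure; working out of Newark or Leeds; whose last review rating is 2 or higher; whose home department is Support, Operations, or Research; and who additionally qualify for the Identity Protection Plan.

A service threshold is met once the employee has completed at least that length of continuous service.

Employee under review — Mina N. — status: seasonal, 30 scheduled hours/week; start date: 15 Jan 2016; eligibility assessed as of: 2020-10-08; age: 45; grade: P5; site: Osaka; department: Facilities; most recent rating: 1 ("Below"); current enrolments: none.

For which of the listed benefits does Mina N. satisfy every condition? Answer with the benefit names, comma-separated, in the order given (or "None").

Service from 15 Jan 2016 to 2020-10-08: 1728 days.
Fitness Allowance — service 1728 days ≥ 12 months (≈360 days) ✓; 30 hrs/wk ≥ 25 ✓; dept Facilities ✓; age 45 ≥ 21 ✓ → eligible.
Phone Allowance — status seasonal ✓; service 1728 days ≥ 1 month (≈30 days) ✓; site Osaka ✗ (not Portland, Fresno, or Boise) → not eligible.
Legal Services Plan — status seasonal ✗ (requires full-time, part-time, or temporary) → not eligible.
Annual Bonus Plan — status seasonal ✗ (requires full-time or temporary) → not eligible.
Identity Protection Plan — status seasonal ✓ (not excluded); service 1728 days ≥ 180 days ✓; site Osaka ✗ (not Portland or Richmond) → not eligible.
Wellness Stipend — status seasonal ✗ (excluded) → not eligible.
Unlimited PTO Program — service 1728 days ≥ 3 years (≈1095 days) ✓; site Osaka ✗ (not Newark or Leeds) → not eligible.

Fitness Allowance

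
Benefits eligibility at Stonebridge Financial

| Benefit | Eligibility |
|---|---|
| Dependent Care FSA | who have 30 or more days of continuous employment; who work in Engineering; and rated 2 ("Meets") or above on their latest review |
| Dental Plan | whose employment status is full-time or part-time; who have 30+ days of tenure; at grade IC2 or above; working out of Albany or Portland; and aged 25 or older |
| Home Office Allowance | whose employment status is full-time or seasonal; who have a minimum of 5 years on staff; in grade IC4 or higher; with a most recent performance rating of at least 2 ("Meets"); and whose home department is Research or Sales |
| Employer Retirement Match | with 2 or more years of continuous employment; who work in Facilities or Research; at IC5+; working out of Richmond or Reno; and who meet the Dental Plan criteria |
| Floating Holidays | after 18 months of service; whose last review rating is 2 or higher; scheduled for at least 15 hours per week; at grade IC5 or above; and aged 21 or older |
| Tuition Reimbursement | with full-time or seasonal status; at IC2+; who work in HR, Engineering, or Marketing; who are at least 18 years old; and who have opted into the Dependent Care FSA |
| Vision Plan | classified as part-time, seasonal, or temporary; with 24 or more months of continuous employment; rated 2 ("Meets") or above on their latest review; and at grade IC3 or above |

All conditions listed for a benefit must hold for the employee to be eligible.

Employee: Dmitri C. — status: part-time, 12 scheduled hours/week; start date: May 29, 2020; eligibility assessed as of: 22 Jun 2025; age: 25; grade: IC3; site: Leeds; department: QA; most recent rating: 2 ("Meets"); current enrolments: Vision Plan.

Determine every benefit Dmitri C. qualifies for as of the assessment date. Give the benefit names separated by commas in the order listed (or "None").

Vision Plan

Service from May 29, 2020 to 22 Jun 2025: 1850 days.
Dependent Care FSA — service 1850 days ≥ 30 days ✓; dept QA ✗ → not eligible.
Dental Plan — status part-time ✓; service 1850 days ≥ 30 days ✓; grade IC3 ≥ IC2 ✓; site Leeds ✗ (not Albany or Portland) → not eligible.
Home Office Allowance — status part-time ✗ (requires full-time or seasonal) → not eligible.
Employer Retirement Match — service 1850 days ≥ 2 years (≈730 days) ✓; dept QA ✗ → not eligible.
Floating Holidays — service 1850 days ≥ 18 months (≈540 days) ✓; rating 2 ≥ 2 ✓; 12 hrs/wk < 15 ✗ → not eligible.
Tuition Reimbursement — status part-time ✗ (requires full-time or seasonal) → not eligible.
Vision Plan — status part-time ✓; service 1850 days ≥ 24 months (≈720 days) ✓; rating 2 ≥ 2 ✓; grade IC3 ≥ IC3 ✓ → eligible.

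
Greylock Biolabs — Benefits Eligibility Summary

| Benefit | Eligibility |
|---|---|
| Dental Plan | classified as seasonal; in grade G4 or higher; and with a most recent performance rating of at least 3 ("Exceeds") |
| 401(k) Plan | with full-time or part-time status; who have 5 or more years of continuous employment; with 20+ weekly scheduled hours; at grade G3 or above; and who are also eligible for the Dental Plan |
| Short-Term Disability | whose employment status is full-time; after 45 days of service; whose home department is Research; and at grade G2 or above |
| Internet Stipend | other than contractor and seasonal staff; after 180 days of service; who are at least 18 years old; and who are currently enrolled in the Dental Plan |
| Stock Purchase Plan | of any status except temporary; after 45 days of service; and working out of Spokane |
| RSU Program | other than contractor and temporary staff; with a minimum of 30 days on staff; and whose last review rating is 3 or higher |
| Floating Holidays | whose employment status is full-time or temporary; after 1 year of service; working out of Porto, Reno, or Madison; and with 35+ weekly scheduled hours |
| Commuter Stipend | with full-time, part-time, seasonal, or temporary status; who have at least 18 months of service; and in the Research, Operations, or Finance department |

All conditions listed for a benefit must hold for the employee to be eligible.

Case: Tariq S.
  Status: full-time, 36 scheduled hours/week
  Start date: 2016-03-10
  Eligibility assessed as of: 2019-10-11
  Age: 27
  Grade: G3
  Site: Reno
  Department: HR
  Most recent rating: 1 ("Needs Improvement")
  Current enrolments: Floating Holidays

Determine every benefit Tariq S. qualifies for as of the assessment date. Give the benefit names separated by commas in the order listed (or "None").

Service from 2016-03-10 to 2019-10-11: 1310 days.
Dental Plan — status full-time ✗ (requires seasonal) → not eligible.
401(k) Plan — status full-time ✓; service 1310 days < 5 years (≈1825 days) ✗ → not eligible.
Short-Term Disability — status full-time ✓; service 1310 days ≥ 45 days ✓; dept HR ✗ → not eligible.
Internet Stipend — status full-time ✓ (not excluded); service 1310 days ≥ 180 days ✓; age 27 ≥ 18 ✓; not enrolled in Dental Plan ✗ → not eligible.
Stock Purchase Plan — status full-time ✓ (not excluded); service 1310 days ≥ 45 days ✓; site Reno ✗ (not Spokane) → not eligible.
RSU Program — status full-time ✓ (not excluded); service 1310 days ≥ 30 days ✓; rating 1 < 3 ✗ → not eligible.
Floating Holidays — status full-time ✓; service 1310 days ≥ 1 year (≈365 days) ✓; site Reno ✓; 36 hrs/wk ≥ 35 ✓ → eligible.
Commuter Stipend — status full-time ✓; service 1310 days ≥ 18 months (≈540 days) ✓; dept HR ✗ → not eligible.

Floating Holidays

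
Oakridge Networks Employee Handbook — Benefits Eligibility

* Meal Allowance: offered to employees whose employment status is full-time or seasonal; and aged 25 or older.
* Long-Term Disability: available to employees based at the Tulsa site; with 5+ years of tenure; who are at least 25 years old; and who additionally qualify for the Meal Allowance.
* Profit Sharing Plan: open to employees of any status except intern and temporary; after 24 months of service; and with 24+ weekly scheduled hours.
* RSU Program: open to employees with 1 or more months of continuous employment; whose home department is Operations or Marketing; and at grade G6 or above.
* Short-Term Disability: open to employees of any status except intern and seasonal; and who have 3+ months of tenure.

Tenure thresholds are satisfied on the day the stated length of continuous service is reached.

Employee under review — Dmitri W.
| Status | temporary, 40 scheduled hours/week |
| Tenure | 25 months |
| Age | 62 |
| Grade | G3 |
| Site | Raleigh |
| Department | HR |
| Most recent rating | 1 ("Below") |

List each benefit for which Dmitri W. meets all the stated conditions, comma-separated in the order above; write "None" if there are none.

Meal Allowance — status temporary ✗ (requires full-time or seasonal) → not eligible.
Long-Term Disability — site Raleigh ✗ (not Tulsa) → not eligible.
Profit Sharing Plan — status temporary ✗ (excluded) → not eligible.
RSU Program — service 25 months ≥ 1 month ✓; dept HR ✗ → not eligible.
Short-Term Disability — status temporary ✓ (not excluded); service 25 months ≥ 3 months ✓ → eligible.

Short-Term Disability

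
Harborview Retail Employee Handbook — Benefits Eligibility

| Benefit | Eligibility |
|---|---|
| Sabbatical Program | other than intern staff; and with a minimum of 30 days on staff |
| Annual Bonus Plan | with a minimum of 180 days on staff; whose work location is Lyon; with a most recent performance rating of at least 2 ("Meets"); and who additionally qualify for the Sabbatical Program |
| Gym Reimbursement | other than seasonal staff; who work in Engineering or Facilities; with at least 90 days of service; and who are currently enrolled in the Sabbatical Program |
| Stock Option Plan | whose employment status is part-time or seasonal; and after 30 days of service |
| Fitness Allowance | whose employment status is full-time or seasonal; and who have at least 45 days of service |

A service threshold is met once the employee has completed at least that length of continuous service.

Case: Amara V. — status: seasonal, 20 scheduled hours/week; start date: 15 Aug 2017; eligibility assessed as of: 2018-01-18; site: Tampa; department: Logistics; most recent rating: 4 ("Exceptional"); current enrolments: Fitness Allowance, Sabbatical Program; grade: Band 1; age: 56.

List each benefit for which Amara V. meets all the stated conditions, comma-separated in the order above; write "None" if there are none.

Service from 15 Aug 2017 to 2018-01-18: 156 days.
Sabbatical Program — status seasonal ✓ (not excluded); service 156 days ≥ 30 days ✓ → eligible.
Annual Bonus Plan — service 156 days < 180 days ✗ → not eligible.
Gym Reimbursement — status seasonal ✗ (excluded) → not eligible.
Stock Option Plan — status seasonal ✓; service 156 days ≥ 30 days ✓ → eligible.
Fitness Allowance — status seasonal ✓; service 156 days ≥ 45 days ✓ → eligible.

Sabbatical Program, Stock Option Plan, Fitness Allowance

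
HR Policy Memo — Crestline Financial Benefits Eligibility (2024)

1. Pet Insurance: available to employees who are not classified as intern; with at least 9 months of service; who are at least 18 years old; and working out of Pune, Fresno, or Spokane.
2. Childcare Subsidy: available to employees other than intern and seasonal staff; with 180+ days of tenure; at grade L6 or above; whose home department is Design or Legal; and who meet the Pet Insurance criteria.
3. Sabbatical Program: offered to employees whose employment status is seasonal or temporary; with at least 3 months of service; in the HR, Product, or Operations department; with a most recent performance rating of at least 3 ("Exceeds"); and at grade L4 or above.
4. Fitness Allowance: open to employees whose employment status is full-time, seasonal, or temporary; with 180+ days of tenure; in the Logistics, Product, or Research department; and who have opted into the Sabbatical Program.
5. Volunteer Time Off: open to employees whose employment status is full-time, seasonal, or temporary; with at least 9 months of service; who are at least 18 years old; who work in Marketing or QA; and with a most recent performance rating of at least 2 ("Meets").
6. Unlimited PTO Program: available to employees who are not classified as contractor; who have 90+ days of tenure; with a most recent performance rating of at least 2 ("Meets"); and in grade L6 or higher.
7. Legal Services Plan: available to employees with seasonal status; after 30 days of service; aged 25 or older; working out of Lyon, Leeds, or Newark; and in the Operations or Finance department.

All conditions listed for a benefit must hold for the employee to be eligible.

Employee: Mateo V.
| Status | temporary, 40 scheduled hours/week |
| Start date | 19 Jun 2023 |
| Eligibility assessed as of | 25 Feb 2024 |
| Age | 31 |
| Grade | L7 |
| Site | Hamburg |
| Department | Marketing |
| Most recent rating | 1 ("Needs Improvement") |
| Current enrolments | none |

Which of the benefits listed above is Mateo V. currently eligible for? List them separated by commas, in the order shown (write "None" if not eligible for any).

Service from 19 Jun 2023 to 25 Feb 2024: 251 days.
Pet Insurance — status temporary ✓ (not excluded); service 251 days < 9 months (≈270 days) ✗ → not eligible.
Childcare Subsidy — status temporary ✓ (not excluded); service 251 days ≥ 180 days ✓; grade L7 ≥ L6 ✓; dept Marketing ✗ → not eligible.
Sabbatical Program — status temporary ✓; service 251 days ≥ 3 months (≈90 days) ✓; dept Marketing ✗ → not eligible.
Fitness Allowance — status temporary ✓; service 251 days ≥ 180 days ✓; dept Marketing ✗ → not eligible.
Volunteer Time Off — status temporary ✓; service 251 days < 9 months (≈270 days) ✗ → not eligible.
Unlimited PTO Program — status temporary ✓ (not excluded); service 251 days ≥ 90 days ✓; rating 1 < 2 ✗ → not eligible.
Legal Services Plan — status temporary ✗ (requires seasonal) → not eligible.

None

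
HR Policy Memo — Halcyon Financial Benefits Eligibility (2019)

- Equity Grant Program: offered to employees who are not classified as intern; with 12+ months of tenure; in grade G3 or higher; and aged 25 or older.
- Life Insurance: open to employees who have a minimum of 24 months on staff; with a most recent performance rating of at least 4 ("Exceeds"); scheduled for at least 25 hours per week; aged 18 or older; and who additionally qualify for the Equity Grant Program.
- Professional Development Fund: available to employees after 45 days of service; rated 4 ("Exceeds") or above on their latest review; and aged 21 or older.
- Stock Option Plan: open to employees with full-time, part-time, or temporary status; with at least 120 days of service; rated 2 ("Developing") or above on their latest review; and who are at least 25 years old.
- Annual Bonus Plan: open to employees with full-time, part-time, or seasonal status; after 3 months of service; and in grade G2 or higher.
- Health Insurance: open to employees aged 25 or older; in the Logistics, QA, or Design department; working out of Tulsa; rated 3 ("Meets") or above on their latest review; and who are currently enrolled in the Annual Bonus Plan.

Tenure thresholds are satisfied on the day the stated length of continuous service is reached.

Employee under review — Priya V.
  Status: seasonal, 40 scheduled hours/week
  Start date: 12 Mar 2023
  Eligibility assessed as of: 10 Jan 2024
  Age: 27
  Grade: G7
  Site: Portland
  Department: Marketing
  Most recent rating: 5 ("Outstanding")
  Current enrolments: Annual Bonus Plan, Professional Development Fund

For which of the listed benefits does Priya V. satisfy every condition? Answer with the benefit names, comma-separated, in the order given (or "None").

Professional Development Fund, Annual Bonus Plan

Service from 12 Mar 2023 to 10 Jan 2024: 304 days.
Equity Grant Program — status seasonal ✓ (not excluded); service 304 days < 12 months (≈360 days) ✗ → not eligible.
Life Insurance — service 304 days < 24 months (≈720 days) ✗ → not eligible.
Professional Development Fund — service 304 days ≥ 45 days ✓; rating 5 ≥ 4 ✓; age 27 ≥ 21 ✓ → eligible.
Stock Option Plan — status seasonal ✗ (requires full-time, part-time, or temporary) → not eligible.
Annual Bonus Plan — status seasonal ✓; service 304 days ≥ 3 months (≈90 days) ✓; grade G7 ≥ G2 ✓ → eligible.
Health Insurance — age 27 ≥ 25 ✓; dept Marketing ✗ → not eligible.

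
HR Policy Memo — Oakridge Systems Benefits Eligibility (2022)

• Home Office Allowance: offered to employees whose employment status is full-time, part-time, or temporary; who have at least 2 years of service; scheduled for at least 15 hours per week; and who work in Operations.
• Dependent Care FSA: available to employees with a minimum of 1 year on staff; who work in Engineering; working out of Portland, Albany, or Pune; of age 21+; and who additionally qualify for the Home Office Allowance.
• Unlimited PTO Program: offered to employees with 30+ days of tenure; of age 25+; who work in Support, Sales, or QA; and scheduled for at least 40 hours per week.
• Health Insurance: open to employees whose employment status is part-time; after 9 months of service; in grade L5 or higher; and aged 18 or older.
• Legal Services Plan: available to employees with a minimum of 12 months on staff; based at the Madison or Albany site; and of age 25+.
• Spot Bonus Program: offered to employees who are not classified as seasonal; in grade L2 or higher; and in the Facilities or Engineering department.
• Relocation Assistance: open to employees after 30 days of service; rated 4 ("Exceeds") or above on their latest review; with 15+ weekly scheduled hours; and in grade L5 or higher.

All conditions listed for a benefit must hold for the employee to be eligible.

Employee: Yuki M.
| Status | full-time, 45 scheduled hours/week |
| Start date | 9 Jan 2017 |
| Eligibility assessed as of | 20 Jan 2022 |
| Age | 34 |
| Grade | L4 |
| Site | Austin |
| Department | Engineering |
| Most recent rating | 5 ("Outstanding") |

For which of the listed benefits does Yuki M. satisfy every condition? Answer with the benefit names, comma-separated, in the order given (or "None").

Spot Bonus Program

Service from 9 Jan 2017 to 20 Jan 2022: 1837 days.
Home Office Allowance — status full-time ✓; service 1837 days ≥ 2 years (≈730 days) ✓; 45 hrs/wk ≥ 15 ✓; dept Engineering ✗ → not eligible.
Dependent Care FSA — service 1837 days ≥ 1 year (≈365 days) ✓; dept Engineering ✓; site Austin ✗ (not Portland, Albany, or Pune) → not eligible.
Unlimited PTO Program — service 1837 days ≥ 30 days ✓; age 34 ≥ 25 ✓; dept Engineering ✗ → not eligible.
Health Insurance — status full-time ✗ (requires part-time) → not eligible.
Legal Services Plan — service 1837 days ≥ 12 months (≈360 days) ✓; site Austin ✗ (not Madison or Albany) → not eligible.
Spot Bonus Program — status full-time ✓ (not excluded); grade L4 ≥ L2 ✓; dept Engineering ✓ → eligible.
Relocation Assistance — service 1837 days ≥ 30 days ✓; rating 5 ≥ 4 ✓; 45 hrs/wk ≥ 15 ✓; grade L4 < L5 ✗ → not eligible.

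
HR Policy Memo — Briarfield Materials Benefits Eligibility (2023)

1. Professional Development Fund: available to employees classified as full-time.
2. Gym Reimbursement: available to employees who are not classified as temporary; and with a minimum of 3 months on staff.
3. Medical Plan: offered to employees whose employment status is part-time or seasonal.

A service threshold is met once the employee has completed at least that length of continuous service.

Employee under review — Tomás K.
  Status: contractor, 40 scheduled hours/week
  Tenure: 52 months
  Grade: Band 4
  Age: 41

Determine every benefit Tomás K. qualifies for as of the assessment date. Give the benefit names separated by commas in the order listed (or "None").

Professional Development Fund — status contractor ✗ (requires full-time) → not eligible.
Gym Reimbursement — status contractor ✓ (not excluded); service 52 months ≥ 3 months ✓ → eligible.
Medical Plan — status contractor ✗ (requires part-time or seasonal) → not eligible.

Gym Reimbursement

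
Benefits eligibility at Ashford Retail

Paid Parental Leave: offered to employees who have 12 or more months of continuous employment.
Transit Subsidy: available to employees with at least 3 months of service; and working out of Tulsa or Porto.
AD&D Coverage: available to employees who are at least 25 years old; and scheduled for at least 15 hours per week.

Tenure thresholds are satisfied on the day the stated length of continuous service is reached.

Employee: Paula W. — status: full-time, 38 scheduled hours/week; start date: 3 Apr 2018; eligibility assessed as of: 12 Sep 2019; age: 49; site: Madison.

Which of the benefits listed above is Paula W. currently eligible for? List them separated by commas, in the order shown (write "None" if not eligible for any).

Service from 3 Apr 2018 to 12 Sep 2019: 527 days.
Paid Parental Leave — service 527 days ≥ 12 months (≈360 days) ✓ → eligible.
Transit Subsidy — service 527 days ≥ 3 months (≈90 days) ✓; site Madison ✗ (not Tulsa or Porto) → not eligible.
AD&D Coverage — age 49 ≥ 25 ✓; 38 hrs/wk ≥ 15 ✓ → eligible.

Paid Parental Leave, AD&D Coverage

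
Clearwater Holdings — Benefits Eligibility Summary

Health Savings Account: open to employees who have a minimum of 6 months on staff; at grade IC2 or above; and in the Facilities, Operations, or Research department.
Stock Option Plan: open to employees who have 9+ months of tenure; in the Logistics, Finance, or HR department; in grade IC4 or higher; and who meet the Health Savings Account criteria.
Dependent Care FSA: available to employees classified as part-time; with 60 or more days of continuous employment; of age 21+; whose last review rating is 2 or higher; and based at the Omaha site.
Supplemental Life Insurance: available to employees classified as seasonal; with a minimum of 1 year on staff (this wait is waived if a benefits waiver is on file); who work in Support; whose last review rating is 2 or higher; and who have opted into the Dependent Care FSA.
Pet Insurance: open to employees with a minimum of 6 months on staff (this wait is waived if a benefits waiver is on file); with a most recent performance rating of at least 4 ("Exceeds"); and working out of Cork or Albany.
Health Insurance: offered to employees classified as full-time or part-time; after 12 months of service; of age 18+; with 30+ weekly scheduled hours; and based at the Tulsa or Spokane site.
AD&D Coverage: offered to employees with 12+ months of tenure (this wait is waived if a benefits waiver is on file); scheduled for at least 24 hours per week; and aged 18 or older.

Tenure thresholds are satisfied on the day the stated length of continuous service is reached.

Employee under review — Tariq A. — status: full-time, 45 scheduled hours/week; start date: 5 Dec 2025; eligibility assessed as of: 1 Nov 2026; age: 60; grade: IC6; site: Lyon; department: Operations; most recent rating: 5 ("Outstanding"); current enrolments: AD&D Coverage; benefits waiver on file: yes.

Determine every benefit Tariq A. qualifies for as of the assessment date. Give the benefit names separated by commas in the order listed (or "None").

Health Savings Account, AD&D Coverage

Service from 5 Dec 2025 to 1 Nov 2026: 331 days.
Health Savings Account — service 331 days ≥ 6 months (≈180 days) ✓; grade IC6 ≥ IC2 ✓; dept Operations ✓ → eligible.
Stock Option Plan — service 331 days ≥ 9 months (≈270 days) ✓; dept Operations ✗ → not eligible.
Dependent Care FSA — status full-time ✗ (requires part-time) → not eligible.
Supplemental Life Insurance — status full-time ✗ (requires seasonal) → not eligible.
Pet Insurance — benefits waiver on file ✓; rating 5 ≥ 4 ✓; site Lyon ✗ (not Cork or Albany) → not eligible.
Health Insurance — status full-time ✓; service 331 days < 12 months (≈360 days) ✗ → not eligible.
AD&D Coverage — benefits waiver on file ✓; 45 hrs/wk ≥ 24 ✓; age 60 ≥ 18 ✓ → eligible.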